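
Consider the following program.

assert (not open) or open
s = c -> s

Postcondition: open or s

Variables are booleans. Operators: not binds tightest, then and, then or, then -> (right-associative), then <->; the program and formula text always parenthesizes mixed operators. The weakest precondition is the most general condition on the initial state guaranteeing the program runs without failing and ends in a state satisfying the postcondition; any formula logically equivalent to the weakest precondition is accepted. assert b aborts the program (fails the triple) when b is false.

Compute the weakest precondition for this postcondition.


Working backward. After the program, open or s must hold.
Before s := c -> s: open or (c -> s)
Before assert (not open) or open: open or (c -> s)
Answer: WP = open or (c -> s)


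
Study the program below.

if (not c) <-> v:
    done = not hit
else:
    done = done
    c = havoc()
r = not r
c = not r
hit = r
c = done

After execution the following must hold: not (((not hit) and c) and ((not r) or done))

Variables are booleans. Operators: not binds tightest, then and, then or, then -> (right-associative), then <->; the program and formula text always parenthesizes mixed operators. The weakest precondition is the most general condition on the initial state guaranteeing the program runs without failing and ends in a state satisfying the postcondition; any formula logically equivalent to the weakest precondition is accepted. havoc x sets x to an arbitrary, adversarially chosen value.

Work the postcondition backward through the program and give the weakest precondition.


Working backward. After the program, the postcondition not (((not hit) and c) and ((not r) or done)) must hold; in canonical form it is not ((not hit) and c and ((not r) or done)).
Before c := done: not ((not hit) and done and ((not r) or done))
Before hit := r: not ((not r) and done and ((not r) or done))
Before c := not r: not ((not r) and done and ((not r) or done))
Before r := not r: not (r and done and (r or done))
Then branch requires not (r and (not hit) and (r or (not hit))); else branch requires not (r and done and (r or done)).
Before the if: (((not c) <-> v) -> (not (r and (not hit) and (r or (not hit))))) and ((not ((not c) <-> v)) -> (not (r and done and (r or done))))
Answer: WP = (((not c) <-> v) -> (not (r and (not hit) and (r or (not hit))))) and ((not ((not c) <-> v)) -> (not (r and done and (r or done))))


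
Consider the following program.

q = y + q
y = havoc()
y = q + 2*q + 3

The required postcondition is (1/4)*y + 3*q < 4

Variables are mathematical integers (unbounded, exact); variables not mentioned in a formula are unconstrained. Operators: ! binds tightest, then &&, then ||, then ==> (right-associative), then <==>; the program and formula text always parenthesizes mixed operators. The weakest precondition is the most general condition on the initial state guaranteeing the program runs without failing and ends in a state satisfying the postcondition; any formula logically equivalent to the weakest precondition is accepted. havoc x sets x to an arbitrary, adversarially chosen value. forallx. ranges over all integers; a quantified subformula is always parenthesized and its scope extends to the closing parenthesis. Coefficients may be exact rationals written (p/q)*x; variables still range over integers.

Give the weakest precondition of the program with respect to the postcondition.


Working backward. After the program, the postcondition (1/4)*y + 3*q < 4 must hold; in canonical form it is 3*q + (1/4)*y < 4.
Before y := q + 2*q + 3: (15/4)*q < 13/4
Before havoc y: (15/4)*q < 13/4
Before q := y + q: (15/4)*q + (15/4)*y < 13/4
Answer: WP = (15/4)*q + (15/4)*y < 13/4


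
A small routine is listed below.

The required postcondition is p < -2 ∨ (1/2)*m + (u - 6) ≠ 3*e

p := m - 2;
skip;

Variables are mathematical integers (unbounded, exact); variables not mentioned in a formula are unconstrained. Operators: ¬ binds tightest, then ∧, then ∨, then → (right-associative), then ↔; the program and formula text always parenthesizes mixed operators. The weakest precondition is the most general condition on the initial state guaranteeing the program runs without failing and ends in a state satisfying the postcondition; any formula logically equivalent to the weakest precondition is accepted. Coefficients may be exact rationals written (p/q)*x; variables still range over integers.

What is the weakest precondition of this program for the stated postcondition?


Working backward. After the program, the postcondition p < -2 ∨ (1/2)*m + (u - 6) ≠ 3*e must hold; in canonical form it is p < -2 ∨ (1/2)*m + u ≠ 3*e + 6.
Before skip: p < -2 ∨ (1/2)*m + u ≠ 3*e + 6
Before p := m - 2: m < 0 ∨ (1/2)*m + u ≠ 3*e + 6
Answer: WP = m < 0 ∨ (1/2)*m + u ≠ 3*e + 6


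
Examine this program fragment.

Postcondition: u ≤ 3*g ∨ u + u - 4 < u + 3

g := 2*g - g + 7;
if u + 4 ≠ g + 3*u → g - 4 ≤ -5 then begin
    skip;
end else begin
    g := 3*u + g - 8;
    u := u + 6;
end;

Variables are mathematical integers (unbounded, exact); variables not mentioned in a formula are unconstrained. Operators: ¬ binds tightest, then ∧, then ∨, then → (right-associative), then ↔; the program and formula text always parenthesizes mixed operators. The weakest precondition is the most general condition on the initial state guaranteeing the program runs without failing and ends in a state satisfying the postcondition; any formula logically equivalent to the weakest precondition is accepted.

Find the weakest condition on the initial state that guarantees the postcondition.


Working backward. After the program, the postcondition u ≤ 3*g ∨ u + u - 4 < u + 3 must hold; in canonical form it is u ≤ 3*g ∨ u < 7.
Then branch requires u ≤ 3*g ∨ u < 7; else branch requires 3*g + 8*u ≥ 30 ∨ u < 1.
Before the if: ((g + 2*u ≠ 4 → g ≤ -1) → (u ≤ 3*g ∨ u < 7)) ∧ ((¬(g + 2*u ≠ 4 → g ≤ -1)) → (3*g + 8*u ≥ 30 ∨ u < 1))
Before g := 2*g - g + 7: ((g + 2*u ≠ -3 → g ≤ -8) → (u ≤ 3*g + 21 ∨ u < 7)) ∧ ((¬(g + 2*u ≠ -3 → g ≤ -8)) → (3*g + 8*u ≥ 9 ∨ u < 1))
Answer: WP = ((g + 2*u ≠ -3 → g ≤ -8) → (u ≤ 3*g + 21 ∨ u < 7)) ∧ ((¬(g + 2*u ≠ -3 → g ≤ -8)) → (3*g + 8*u ≥ 9 ∨ u < 1))


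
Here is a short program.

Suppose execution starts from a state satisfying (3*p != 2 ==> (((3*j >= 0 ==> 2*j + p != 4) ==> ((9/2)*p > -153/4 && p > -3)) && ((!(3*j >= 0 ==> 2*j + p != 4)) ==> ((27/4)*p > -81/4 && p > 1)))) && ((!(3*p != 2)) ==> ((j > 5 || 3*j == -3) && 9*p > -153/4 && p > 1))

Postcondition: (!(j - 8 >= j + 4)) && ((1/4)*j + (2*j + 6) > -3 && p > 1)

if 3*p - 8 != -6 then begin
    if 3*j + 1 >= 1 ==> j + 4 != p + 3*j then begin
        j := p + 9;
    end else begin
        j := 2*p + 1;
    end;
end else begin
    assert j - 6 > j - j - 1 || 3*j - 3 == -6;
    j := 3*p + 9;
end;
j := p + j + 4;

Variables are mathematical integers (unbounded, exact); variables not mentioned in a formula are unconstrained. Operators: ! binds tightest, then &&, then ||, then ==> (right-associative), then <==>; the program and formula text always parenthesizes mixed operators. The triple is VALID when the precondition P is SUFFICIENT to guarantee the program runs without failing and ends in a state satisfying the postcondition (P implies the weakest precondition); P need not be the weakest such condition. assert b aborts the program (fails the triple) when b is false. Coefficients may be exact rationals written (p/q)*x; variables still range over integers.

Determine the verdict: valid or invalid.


Working backward. After the program, the postcondition (!(j - 8 >= j + 4)) && ((1/4)*j + (2*j + 6) > -3 && p > 1) must hold; in canonical form it is (9/4)*j > -9 && p > 1.
Before j := p + j + 4: (9/4)*j + (9/4)*p > -18 && p > 1
Then branch requires ((3*j >= 0 ==> 2*j + p != 4) ==> ((9/2)*p > -153/4 && p > 1)) && ((!(3*j >= 0 ==> 2*j + p != 4)) ==> ((27/4)*p > -81/4 && p > 1)); else branch requires (j > 5 || 3*j == -3) && 9*p > -153/4 && p > 1.
Before the if: (3*p != 2 ==> (((3*j >= 0 ==> 2*j + p != 4) ==> ((9/2)*p > -153/4 && p > 1)) && ((!(3*j >= 0 ==> 2*j + p != 4)) ==> ((27/4)*p > -81/4 && p > 1)))) && ((!(3*p != 2)) ==> ((j > 5 || 3*j == -3) && 9*p > -153/4 && p > 1))
The weakest precondition is (3*p != 2 ==> (((3*j >= 0 ==> 2*j + p != 4) ==> ((9/2)*p > -153/4 && p > 1)) && ((!(3*j >= 0 ==> 2*j + p != 4)) ==> ((27/4)*p > -81/4 && p > 1)))) && ((!(3*p != 2)) ==> ((j > 5 || 3*j == -3) && 9*p > -153/4 && p > 1)).
Check whether (3*p != 2 ==> (((3*j >= 0 ==> 2*j + p != 4) ==> ((9/2)*p > -153/4 && p > -3)) && ((!(3*j >= 0 ==> 2*j + p != 4)) ==> ((27/4)*p > -81/4 && p > 1)))) && ((!(3*p != 2)) ==> ((j > 5 || 3*j == -3) && 9*p > -153/4 && p > 1)) implies it.
Countermodel: at the initial state j = -1, p = 0, the precondition holds but the weakest precondition fails.
Answer: invalid


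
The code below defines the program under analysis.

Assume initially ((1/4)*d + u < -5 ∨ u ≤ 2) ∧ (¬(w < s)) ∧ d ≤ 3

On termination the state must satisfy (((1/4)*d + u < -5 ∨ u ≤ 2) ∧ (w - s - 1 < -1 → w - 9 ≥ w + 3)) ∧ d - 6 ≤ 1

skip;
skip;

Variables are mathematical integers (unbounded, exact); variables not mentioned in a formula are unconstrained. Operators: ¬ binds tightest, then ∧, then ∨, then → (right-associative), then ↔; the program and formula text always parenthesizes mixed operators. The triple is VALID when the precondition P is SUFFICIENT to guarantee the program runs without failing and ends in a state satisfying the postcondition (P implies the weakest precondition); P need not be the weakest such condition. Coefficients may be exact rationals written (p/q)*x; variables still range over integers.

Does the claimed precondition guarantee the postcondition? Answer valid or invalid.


Working backward. After the program, the postcondition (((1/4)*d + u < -5 ∨ u ≤ 2) ∧ (w - s - 1 < -1 → w - 9 ≥ w + 3)) ∧ d - 6 ≤ 1 must hold; in canonical form it is ((1/4)*d + u < -5 ∨ u ≤ 2) ∧ (¬(w < s)) ∧ d ≤ 7.
Before skip: ((1/4)*d + u < -5 ∨ u ≤ 2) ∧ (¬(w < s)) ∧ d ≤ 7
Before skip: ((1/4)*d + u < -5 ∨ u ≤ 2) ∧ (¬(w < s)) ∧ d ≤ 7
The weakest precondition is ((1/4)*d + u < -5 ∨ u ≤ 2) ∧ (¬(w < s)) ∧ d ≤ 7.
Check whether ((1/4)*d + u < -5 ∨ u ≤ 2) ∧ (¬(w < s)) ∧ d ≤ 3 implies it.
Every state satisfying the precondition satisfies the weakest precondition: the implication holds.
Answer: valid


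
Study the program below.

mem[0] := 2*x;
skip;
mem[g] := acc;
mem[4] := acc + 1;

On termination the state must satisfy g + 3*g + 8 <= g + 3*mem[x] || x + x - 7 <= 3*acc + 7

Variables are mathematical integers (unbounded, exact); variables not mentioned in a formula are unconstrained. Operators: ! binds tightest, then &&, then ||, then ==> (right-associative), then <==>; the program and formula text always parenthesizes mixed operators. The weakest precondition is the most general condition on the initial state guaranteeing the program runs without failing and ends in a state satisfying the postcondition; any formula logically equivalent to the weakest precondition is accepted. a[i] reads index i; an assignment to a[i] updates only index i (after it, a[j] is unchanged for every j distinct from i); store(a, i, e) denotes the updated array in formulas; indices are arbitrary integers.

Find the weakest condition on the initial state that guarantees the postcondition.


Working backward. After the program, the postcondition g + 3*g + 8 <= g + 3*mem[x] || x + x - 7 <= 3*acc + 7 must hold; in canonical form it is 3*g <= 3*mem[x] - 8 || 2*x <= 3*acc + 14.
Before mem[4] := acc + 1: 3*g <= 3*store(mem, 4, acc + 1)[x] - 8 || 2*x <= 3*acc + 14
Before mem[g] := acc: 3*g <= 3*store(store(mem, g, acc), 4, acc + 1)[x] - 8 || 2*x <= 3*acc + 14
Before skip: 3*g <= 3*store(store(mem, g, acc), 4, acc + 1)[x] - 8 || 2*x <= 3*acc + 14
Before mem[0] := 2*x: 3*g <= 3*store(store(store(mem, 0, 2*x), g, acc), 4, acc + 1)[x] - 8 || 2*x <= 3*acc + 14
Answer: WP = 3*g <= 3*store(store(store(mem, 0, 2*x), g, acc), 4, acc + 1)[x] - 8 || 2*x <= 3*acc + 14


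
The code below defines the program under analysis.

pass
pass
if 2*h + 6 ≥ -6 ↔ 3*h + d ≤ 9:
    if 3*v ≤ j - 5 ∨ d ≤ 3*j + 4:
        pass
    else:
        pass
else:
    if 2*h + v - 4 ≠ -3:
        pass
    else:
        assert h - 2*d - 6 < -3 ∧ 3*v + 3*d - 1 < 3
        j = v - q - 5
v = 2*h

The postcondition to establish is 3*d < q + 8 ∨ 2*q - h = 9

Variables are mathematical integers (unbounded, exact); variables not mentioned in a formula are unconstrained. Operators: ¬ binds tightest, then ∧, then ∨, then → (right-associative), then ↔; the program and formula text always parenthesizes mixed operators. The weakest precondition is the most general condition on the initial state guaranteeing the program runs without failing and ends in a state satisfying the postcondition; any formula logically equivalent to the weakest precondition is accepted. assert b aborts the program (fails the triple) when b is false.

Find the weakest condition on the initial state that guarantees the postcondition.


Working backward. After the program, the postcondition 3*d < q + 8 ∨ 2*q - h = 9 must hold; in canonical form it is 3*d < q + 8 ∨ 2*q = h + 9.
Before v := 2*h: 3*d < q + 8 ∨ 2*q = h + 9
Then branch requires ((3*v ≤ j - 5 ∨ d ≤ 3*j + 4) → (3*d < q + 8 ∨ 2*q = h + 9)) ∧ ((¬(3*v ≤ j - 5 ∨ d ≤ 3*j + 4)) → (3*d < q + 8 ∨ 2*q = h + 9)); else branch requires (2*h + v ≠ 1 → (3*d < q + 8 ∨ 2*q = h + 9)) ∧ ((¬(2*h + v ≠ 1)) → (h < 2*d + 3 ∧ 3*d + 3*v < 4 ∧ (3*d < q + 8 ∨ 2*q = h + 9))).
Before the if: ((2*h ≥ -12 ↔ d + 3*h ≤ 9) → (((3*v ≤ j - 5 ∨ d ≤ 3*j + 4) → (3*d < q + 8 ∨ 2*q = h + 9)) ∧ ((¬(3*v ≤ j - 5 ∨ d ≤ 3*j + 4)) → (3*d < q + 8 ∨ 2*q = h + 9)))) ∧ ((¬(2*h ≥ -12 ↔ d + 3*h ≤ 9)) → ((2*h + v ≠ 1 → (3*d < q + 8 ∨ 2*q = h + 9)) ∧ ((¬(2*h + v ≠ 1)) → (h < 2*d + 3 ∧ 3*d + 3*v < 4 ∧ (3*d < q + 8 ∨ 2*q = h + 9)))))
Before skip: ((2*h ≥ -12 ↔ d + 3*h ≤ 9) → (((3*v ≤ j - 5 ∨ d ≤ 3*j + 4) → (3*d < q + 8 ∨ 2*q = h + 9)) ∧ ((¬(3*v ≤ j - 5 ∨ d ≤ 3*j + 4)) → (3*d < q + 8 ∨ 2*q = h + 9)))) ∧ ((¬(2*h ≥ -12 ↔ d + 3*h ≤ 9)) → ((2*h + v ≠ 1 → (3*d < q + 8 ∨ 2*q = h + 9)) ∧ ((¬(2*h + v ≠ 1)) → (h < 2*d + 3 ∧ 3*d + 3*v < 4 ∧ (3*d < q + 8 ∨ 2*q = h + 9)))))
Before skip: ((2*h ≥ -12 ↔ d + 3*h ≤ 9) → (((3*v ≤ j - 5 ∨ d ≤ 3*j + 4) → (3*d < q + 8 ∨ 2*q = h + 9)) ∧ ((¬(3*v ≤ j - 5 ∨ d ≤ 3*j + 4)) → (3*d < q + 8 ∨ 2*q = h + 9)))) ∧ ((¬(2*h ≥ -12 ↔ d + 3*h ≤ 9)) → ((2*h + v ≠ 1 → (3*d < q + 8 ∨ 2*q = h + 9)) ∧ ((¬(2*h + v ≠ 1)) → (h < 2*d + 3 ∧ 3*d + 3*v < 4 ∧ (3*d < q + 8 ∨ 2*q = h + 9)))))
Answer: WP = ((2*h ≥ -12 ↔ d + 3*h ≤ 9) → (((3*v ≤ j - 5 ∨ d ≤ 3*j + 4) → (3*d < q + 8 ∨ 2*q = h + 9)) ∧ ((¬(3*v ≤ j - 5 ∨ d ≤ 3*j + 4)) → (3*d < q + 8 ∨ 2*q = h + 9)))) ∧ ((¬(2*h ≥ -12 ↔ d + 3*h ≤ 9)) → ((2*h + v ≠ 1 → (3*d < q + 8 ∨ 2*q = h + 9)) ∧ ((¬(2*h + v ≠ 1)) → (h < 2*d + 3 ∧ 3*d + 3*v < 4 ∧ (3*d < q + 8 ∨ 2*q = h + 9)))))


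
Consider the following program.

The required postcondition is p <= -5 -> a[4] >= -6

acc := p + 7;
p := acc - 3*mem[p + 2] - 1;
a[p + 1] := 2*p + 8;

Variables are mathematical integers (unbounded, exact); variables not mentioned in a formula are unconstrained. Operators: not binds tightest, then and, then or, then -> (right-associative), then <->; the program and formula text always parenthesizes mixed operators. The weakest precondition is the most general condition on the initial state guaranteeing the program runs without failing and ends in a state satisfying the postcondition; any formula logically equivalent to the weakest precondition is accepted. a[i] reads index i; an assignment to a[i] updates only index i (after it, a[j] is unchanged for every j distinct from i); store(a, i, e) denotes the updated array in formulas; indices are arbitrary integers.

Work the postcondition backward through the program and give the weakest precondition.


Working backward. After the program, p <= -5 -> a[4] >= -6 must hold.
Before a[p + 1] := 2*p + 8: p <= -5 -> store(a, p + 1, 2*p + 8)[4] >= -6
Before p := acc - 3*mem[p + 2] - 1: acc <= 3*mem[p + 2] - 4 -> store(a, -3*mem[p + 2] + acc, -6*mem[p + 2] + 2*acc + 6)[4] >= -6
Before acc := p + 7: p <= 3*mem[p + 2] - 11 -> store(a, -3*mem[p + 2] + p + 7, -6*mem[p + 2] + 2*p + 20)[4] >= -6
Answer: WP = p <= 3*mem[p + 2] - 11 -> store(a, -3*mem[p + 2] + p + 7, -6*mem[p + 2] + 2*p + 20)[4] >= -6


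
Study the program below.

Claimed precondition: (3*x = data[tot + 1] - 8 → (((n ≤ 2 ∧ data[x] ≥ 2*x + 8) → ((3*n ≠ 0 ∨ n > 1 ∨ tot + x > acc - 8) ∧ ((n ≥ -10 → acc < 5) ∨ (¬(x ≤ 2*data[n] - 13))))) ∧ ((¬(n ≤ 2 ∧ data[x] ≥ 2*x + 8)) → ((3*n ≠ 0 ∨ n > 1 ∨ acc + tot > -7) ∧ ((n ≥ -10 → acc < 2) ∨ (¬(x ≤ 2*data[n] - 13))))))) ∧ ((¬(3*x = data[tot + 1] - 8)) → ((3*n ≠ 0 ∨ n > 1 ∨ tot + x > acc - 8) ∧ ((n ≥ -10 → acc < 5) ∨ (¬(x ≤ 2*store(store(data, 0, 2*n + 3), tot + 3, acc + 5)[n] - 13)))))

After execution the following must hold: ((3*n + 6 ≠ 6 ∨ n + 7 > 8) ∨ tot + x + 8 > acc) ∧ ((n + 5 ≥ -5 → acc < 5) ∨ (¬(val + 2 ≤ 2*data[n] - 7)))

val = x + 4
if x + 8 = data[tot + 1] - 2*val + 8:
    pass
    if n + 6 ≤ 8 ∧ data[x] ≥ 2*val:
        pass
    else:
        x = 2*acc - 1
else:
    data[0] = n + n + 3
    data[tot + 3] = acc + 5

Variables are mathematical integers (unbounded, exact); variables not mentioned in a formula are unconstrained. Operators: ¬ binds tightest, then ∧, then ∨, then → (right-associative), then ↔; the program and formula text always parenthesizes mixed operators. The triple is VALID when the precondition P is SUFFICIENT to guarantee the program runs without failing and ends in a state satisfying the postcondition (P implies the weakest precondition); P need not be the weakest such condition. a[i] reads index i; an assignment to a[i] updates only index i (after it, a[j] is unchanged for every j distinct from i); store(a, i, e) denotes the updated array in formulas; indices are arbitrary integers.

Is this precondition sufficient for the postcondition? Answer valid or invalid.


Working backward. After the program, the postcondition ((3*n + 6 ≠ 6 ∨ n + 7 > 8) ∨ tot + x + 8 > acc) ∧ ((n + 5 ≥ -5 → acc < 5) ∨ (¬(val + 2 ≤ 2*data[n] - 7))) must hold; in canonical form it is (3*n ≠ 0 ∨ n > 1 ∨ tot + x > acc - 8) ∧ ((n ≥ -10 → acc < 5) ∨ (¬(val ≤ 2*data[n] - 9))).
Then branch requires ((n ≤ 2 ∧ data[x] ≥ 2*val) → ((3*n ≠ 0 ∨ n > 1 ∨ tot + x > acc - 8) ∧ ((n ≥ -10 → acc < 5) ∨ (¬(val ≤ 2*data[n] - 9))))) ∧ ((¬(n ≤ 2 ∧ data[x] ≥ 2*val)) → ((3*n ≠ 0 ∨ n > 1 ∨ acc + tot > -7) ∧ ((n ≥ -10 → acc < 5) ∨ (¬(val ≤ 2*data[n] - 9))))); else branch requires (3*n ≠ 0 ∨ n > 1 ∨ tot + x > acc - 8) ∧ ((n ≥ -10 → acc < 5) ∨ (¬(val ≤ 2*store(store(data, 0, 2*n + 3), tot + 3, acc + 5)[n] - 9))).
Before the if: (2*val + x = data[tot + 1] → (((n ≤ 2 ∧ data[x] ≥ 2*val) → ((3*n ≠ 0 ∨ n > 1 ∨ tot + x > acc - 8) ∧ ((n ≥ -10 → acc < 5) ∨ (¬(val ≤ 2*data[n] - 9))))) ∧ ((¬(n ≤ 2 ∧ data[x] ≥ 2*val)) → ((3*n ≠ 0 ∨ n > 1 ∨ acc + tot > -7) ∧ ((n ≥ -10 → acc < 5) ∨ (¬(val ≤ 2*data[n] - 9))))))) ∧ ((¬(2*val + x = data[tot + 1])) → ((3*n ≠ 0 ∨ n > 1 ∨ tot + x > acc - 8) ∧ ((n ≥ -10 → acc < 5) ∨ (¬(val ≤ 2*store(store(data, 0, 2*n + 3), tot + 3, acc + 5)[n] - 9)))))
Before val := x + 4: (3*x = data[tot + 1] - 8 → (((n ≤ 2 ∧ data[x] ≥ 2*x + 8) → ((3*n ≠ 0 ∨ n > 1 ∨ tot + x > acc - 8) ∧ ((n ≥ -10 → acc < 5) ∨ (¬(x ≤ 2*data[n] - 13))))) ∧ ((¬(n ≤ 2 ∧ data[x] ≥ 2*x + 8)) → ((3*n ≠ 0 ∨ n > 1 ∨ acc + tot > -7) ∧ ((n ≥ -10 → acc < 5) ∨ (¬(x ≤ 2*data[n] - 13))))))) ∧ ((¬(3*x = data[tot + 1] - 8)) → ((3*n ≠ 0 ∨ n > 1 ∨ tot + x > acc - 8) ∧ ((n ≥ -10 → acc < 5) ∨ (¬(x ≤ 2*store(store(data, 0, 2*n + 3), tot + 3, acc + 5)[n] - 13)))))
The weakest precondition is (3*x = data[tot + 1] - 8 → (((n ≤ 2 ∧ data[x] ≥ 2*x + 8) → ((3*n ≠ 0 ∨ n > 1 ∨ tot + x > acc - 8) ∧ ((n ≥ -10 → acc < 5) ∨ (¬(x ≤ 2*data[n] - 13))))) ∧ ((¬(n ≤ 2 ∧ data[x] ≥ 2*x + 8)) → ((3*n ≠ 0 ∨ n > 1 ∨ acc + tot > -7) ∧ ((n ≥ -10 → acc < 5) ∨ (¬(x ≤ 2*data[n] - 13))))))) ∧ ((¬(3*x = data[tot + 1] - 8)) → ((3*n ≠ 0 ∨ n > 1 ∨ tot + x > acc - 8) ∧ ((n ≥ -10 → acc < 5) ∨ (¬(x ≤ 2*store(store(data, 0, 2*n + 3), tot + 3, acc + 5)[n] - 13))))).
Check whether (3*x = data[tot + 1] - 8 → (((n ≤ 2 ∧ data[x] ≥ 2*x + 8) → ((3*n ≠ 0 ∨ n > 1 ∨ tot + x > acc - 8) ∧ ((n ≥ -10 → acc < 5) ∨ (¬(x ≤ 2*data[n] - 13))))) ∧ ((¬(n ≤ 2 ∧ data[x] ≥ 2*x + 8)) → ((3*n ≠ 0 ∨ n > 1 ∨ acc + tot > -7) ∧ ((n ≥ -10 → acc < 2) ∨ (¬(x ≤ 2*data[n] - 13))))))) ∧ ((¬(3*x = data[tot + 1] - 8)) → ((3*n ≠ 0 ∨ n > 1 ∨ tot + x > acc - 8) ∧ ((n ≥ -10 → acc < 5) ∨ (¬(x ≤ 2*store(store(data, 0, 2*n + 3), tot + 3, acc + 5)[n] - 13))))) implies it.
Every state satisfying the precondition satisfies the weakest precondition: the implication holds.
Answer: valid


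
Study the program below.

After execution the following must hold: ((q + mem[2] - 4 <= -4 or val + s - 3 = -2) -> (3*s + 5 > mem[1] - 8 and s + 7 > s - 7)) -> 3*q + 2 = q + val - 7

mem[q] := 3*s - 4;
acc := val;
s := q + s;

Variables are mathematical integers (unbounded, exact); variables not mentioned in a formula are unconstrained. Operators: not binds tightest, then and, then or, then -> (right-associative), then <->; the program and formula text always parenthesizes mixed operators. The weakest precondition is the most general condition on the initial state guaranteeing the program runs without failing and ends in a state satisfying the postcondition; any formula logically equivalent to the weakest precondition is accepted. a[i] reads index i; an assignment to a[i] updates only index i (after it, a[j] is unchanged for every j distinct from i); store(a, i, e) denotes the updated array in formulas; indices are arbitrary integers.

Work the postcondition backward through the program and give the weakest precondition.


Working backward. After the program, the postcondition ((q + mem[2] - 4 <= -4 or val + s - 3 = -2) -> (3*s + 5 > mem[1] - 8 and s + 7 > s - 7)) -> 3*q + 2 = q + val - 7 must hold; in canonical form it is ((mem[2] + q <= 0 or s + val = 1) -> 3*s > mem[1] - 13) -> 2*q = val - 9.
Before s := q + s: ((mem[2] + q <= 0 or q + s + val = 1) -> 3*q + 3*s > mem[1] - 13) -> 2*q = val - 9
Before acc := val: ((mem[2] + q <= 0 or q + s + val = 1) -> 3*q + 3*s > mem[1] - 13) -> 2*q = val - 9
Before mem[q] := 3*s - 4: ((store(mem, q, 3*s - 4)[2] + q <= 0 or q + s + val = 1) -> 3*q + 3*s > store(mem, q, 3*s - 4)[1] - 13) -> 2*q = val - 9
Answer: WP = ((store(mem, q, 3*s - 4)[2] + q <= 0 or q + s + val = 1) -> 3*q + 3*s > store(mem, q, 3*s - 4)[1] - 13) -> 2*q = val - 9


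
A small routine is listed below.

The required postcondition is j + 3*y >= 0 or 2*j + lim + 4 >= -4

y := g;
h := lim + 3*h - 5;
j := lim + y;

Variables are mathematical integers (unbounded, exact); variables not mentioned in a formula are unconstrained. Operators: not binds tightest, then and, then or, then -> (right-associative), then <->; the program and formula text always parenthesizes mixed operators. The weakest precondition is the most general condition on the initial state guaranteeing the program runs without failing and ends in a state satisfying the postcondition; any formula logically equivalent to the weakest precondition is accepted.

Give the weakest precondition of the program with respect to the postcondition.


Working backward. After the program, the postcondition j + 3*y >= 0 or 2*j + lim + 4 >= -4 must hold; in canonical form it is j + 3*y >= 0 or 2*j + lim >= -8.
Before j := lim + y: lim + 4*y >= 0 or 3*lim + 2*y >= -8
Before h := lim + 3*h - 5: lim + 4*y >= 0 or 3*lim + 2*y >= -8
Before y := g: 4*g + lim >= 0 or 2*g + 3*lim >= -8
Answer: WP = 4*g + lim >= 0 or 2*g + 3*lim >= -8


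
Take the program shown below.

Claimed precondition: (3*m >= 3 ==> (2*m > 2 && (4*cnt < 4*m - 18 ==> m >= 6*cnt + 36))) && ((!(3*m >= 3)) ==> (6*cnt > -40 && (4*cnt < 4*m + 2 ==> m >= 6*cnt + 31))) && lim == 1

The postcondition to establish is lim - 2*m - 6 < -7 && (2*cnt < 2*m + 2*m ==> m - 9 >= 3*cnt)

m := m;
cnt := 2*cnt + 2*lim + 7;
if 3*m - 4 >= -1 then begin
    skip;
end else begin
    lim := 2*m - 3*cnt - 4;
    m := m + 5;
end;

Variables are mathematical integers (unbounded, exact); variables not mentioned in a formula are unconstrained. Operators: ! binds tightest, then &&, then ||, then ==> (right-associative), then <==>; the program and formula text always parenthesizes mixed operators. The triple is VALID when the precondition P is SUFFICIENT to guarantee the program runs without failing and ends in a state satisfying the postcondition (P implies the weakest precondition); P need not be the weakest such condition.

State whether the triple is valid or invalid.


Working backward. After the program, the postcondition lim - 2*m - 6 < -7 && (2*cnt < 2*m + 2*m ==> m - 9 >= 3*cnt) must hold; in canonical form it is lim < 2*m - 1 && (2*cnt < 4*m ==> m >= 3*cnt + 9).
Then branch requires lim < 2*m - 1 && (2*cnt < 4*m ==> m >= 3*cnt + 9); else branch requires 3*cnt > -13 && (2*cnt < 4*m + 20 ==> m >= 3*cnt + 4).
Before the if: (3*m >= 3 ==> (lim < 2*m - 1 && (2*cnt < 4*m ==> m >= 3*cnt + 9))) && ((!(3*m >= 3)) ==> (3*cnt > -13 && (2*cnt < 4*m + 20 ==> m >= 3*cnt + 4)))
Before cnt := 2*cnt + 2*lim + 7: (3*m >= 3 ==> (lim < 2*m - 1 && (4*cnt + 4*lim < 4*m - 14 ==> m >= 6*cnt + 6*lim + 30))) && ((!(3*m >= 3)) ==> (6*cnt + 6*lim > -34 && (4*cnt + 4*lim < 4*m + 6 ==> m >= 6*cnt + 6*lim + 25)))
Before m := m: (3*m >= 3 ==> (lim < 2*m - 1 && (4*cnt + 4*lim < 4*m - 14 ==> m >= 6*cnt + 6*lim + 30))) && ((!(3*m >= 3)) ==> (6*cnt + 6*lim > -34 && (4*cnt + 4*lim < 4*m + 6 ==> m >= 6*cnt + 6*lim + 25)))
The weakest precondition is (3*m >= 3 ==> (lim < 2*m - 1 && (4*cnt + 4*lim < 4*m - 14 ==> m >= 6*cnt + 6*lim + 30))) && ((!(3*m >= 3)) ==> (6*cnt + 6*lim > -34 && (4*cnt + 4*lim < 4*m + 6 ==> m >= 6*cnt + 6*lim + 25))).
Check whether (3*m >= 3 ==> (2*m > 2 && (4*cnt < 4*m - 18 ==> m >= 6*cnt + 36))) && ((!(3*m >= 3)) ==> (6*cnt > -40 && (4*cnt < 4*m + 2 ==> m >= 6*cnt + 31))) && lim == 1 implies it.
Every state satisfying the precondition satisfies the weakest precondition: the implication holds.
Answer: valid


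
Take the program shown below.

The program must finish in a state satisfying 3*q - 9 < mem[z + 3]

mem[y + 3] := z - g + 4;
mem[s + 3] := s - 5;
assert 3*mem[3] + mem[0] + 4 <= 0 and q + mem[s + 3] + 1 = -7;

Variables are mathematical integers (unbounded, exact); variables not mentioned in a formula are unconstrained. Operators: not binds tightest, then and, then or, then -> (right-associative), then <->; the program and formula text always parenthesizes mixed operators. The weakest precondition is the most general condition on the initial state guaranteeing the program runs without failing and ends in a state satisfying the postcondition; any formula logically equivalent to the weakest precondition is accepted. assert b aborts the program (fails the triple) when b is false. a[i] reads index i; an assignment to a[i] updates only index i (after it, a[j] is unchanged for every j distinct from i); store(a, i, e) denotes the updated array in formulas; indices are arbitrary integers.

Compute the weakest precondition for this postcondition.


Working backward. After the program, the postcondition 3*q - 9 < mem[z + 3] must hold; in canonical form it is 3*q < mem[z + 3] + 9.
Before assert 3*mem[3] + mem[0] + 4 <= 0 and q + mem[s + 3] + 1 = -7: mem[0] + 3*mem[3] <= -4 and mem[s + 3] + q = -8 and 3*q < mem[z + 3] + 9
Before mem[s + 3] := s - 5: store(mem, s + 3, s - 5)[0] + 3*store(mem, s + 3, s - 5)[3] <= -4 and store(mem, s + 3, s - 5)[s + 3] + q = -8 and 3*q < store(mem, s + 3, s - 5)[z + 3] + 9
Before mem[y + 3] := z - g + 4: store(store(mem, y + 3, -g + z + 4), s + 3, s - 5)[0] + 3*store(store(mem, y + 3, -g + z + 4), s + 3, s - 5)[3] <= -4 and store(store(mem, y + 3, -g + z + 4), s + 3, s - 5)[s + 3] + q = -8 and 3*q < store(store(mem, y + 3, -g + z + 4), s + 3, s - 5)[z + 3] + 9
Answer: WP = store(store(mem, y + 3, -g + z + 4), s + 3, s - 5)[0] + 3*store(store(mem, y + 3, -g + z + 4), s + 3, s - 5)[3] <= -4 and store(store(mem, y + 3, -g + z + 4), s + 3, s - 5)[s + 3] + q = -8 and 3*q < store(store(mem, y + 3, -g + z + 4), s + 3, s - 5)[z + 3] + 9


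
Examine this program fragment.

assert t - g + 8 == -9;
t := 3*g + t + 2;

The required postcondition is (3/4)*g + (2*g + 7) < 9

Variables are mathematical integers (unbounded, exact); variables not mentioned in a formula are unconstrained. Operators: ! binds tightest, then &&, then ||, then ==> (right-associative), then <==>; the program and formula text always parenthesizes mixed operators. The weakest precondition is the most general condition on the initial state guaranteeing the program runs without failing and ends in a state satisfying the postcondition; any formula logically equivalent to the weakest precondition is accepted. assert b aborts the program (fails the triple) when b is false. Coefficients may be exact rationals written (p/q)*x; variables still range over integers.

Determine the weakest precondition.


Working backward. After the program, the postcondition (3/4)*g + (2*g + 7) < 9 must hold; in canonical form it is (11/4)*g < 2.
Before t := 3*g + t + 2: (11/4)*g < 2
Before assert t - g + 8 == -9: t == g - 17 && (11/4)*g < 2
Answer: WP = t == g - 17 && (11/4)*g < 2


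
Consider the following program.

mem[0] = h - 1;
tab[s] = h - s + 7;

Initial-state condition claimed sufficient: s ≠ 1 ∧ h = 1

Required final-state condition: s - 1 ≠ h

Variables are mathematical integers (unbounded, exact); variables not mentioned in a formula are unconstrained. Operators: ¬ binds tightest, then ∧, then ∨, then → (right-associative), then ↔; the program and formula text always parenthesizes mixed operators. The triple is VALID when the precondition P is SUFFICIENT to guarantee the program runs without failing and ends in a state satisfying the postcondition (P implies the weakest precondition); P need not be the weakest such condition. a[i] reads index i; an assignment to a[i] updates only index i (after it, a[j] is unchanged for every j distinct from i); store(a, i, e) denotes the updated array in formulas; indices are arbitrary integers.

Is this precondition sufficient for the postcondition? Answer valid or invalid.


Working backward. After the program, the postcondition s - 1 ≠ h must hold; in canonical form it is s ≠ h + 1.
Before tab[s] := h - s + 7: s ≠ h + 1
Before mem[0] := h - 1: s ≠ h + 1
The weakest precondition is s ≠ h + 1.
Check whether s ≠ 1 ∧ h = 1 implies it.
Countermodel: at the initial state h = 1, s = 2, the precondition holds but the weakest precondition fails.
Answer: invalid


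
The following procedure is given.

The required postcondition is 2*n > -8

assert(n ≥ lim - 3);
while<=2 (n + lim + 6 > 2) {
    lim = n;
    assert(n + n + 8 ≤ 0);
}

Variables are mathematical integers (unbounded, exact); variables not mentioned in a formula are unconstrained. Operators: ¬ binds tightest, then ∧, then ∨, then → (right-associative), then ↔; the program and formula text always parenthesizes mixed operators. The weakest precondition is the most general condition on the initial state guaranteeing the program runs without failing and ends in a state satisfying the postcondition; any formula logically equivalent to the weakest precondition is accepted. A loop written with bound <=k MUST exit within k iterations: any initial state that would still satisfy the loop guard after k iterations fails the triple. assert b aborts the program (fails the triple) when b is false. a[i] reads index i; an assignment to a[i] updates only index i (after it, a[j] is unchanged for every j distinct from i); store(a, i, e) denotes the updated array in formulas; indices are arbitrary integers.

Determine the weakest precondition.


Working backward. After the program, 2*n > -8 must hold.
Before the loop (bound <=2), unroll the exhaustion recursion (WP_0 = exit-now case; WP_j = one more guarded iteration, up to j = 2):
  WP_0: (¬(lim + n > -4)) ∧ 2*n > -8
  WP_1: (lim + n > -4 → (2*n ≤ -8 ∧ (¬(2*n > -4)) ∧ 2*n > -8)) ∧ ((¬(lim + n > -4)) → 2*n > -8)
  WP_2: (lim + n > -4 → (2*n ≤ -8 ∧ (2*n > -4 → (2*n ≤ -8 ∧ (¬(2*n > -4)) ∧ 2*n > -8)) ∧ ((¬(2*n > -4)) → 2*n > -8))) ∧ ((¬(lim + n > -4)) → 2*n > -8)
So before the loop: (lim + n > -4 → (2*n ≤ -8 ∧ (2*n > -4 → (2*n ≤ -8 ∧ (¬(2*n > -4)) ∧ 2*n > -8)) ∧ ((¬(2*n > -4)) → 2*n > -8))) ∧ ((¬(lim + n > -4)) → 2*n > -8)
Before assert n ≥ lim - 3: n ≥ lim - 3 ∧ (lim + n > -4 → (2*n ≤ -8 ∧ (2*n > -4 → (2*n ≤ -8 ∧ (¬(2*n > -4)) ∧ 2*n > -8)) ∧ ((¬(2*n > -4)) → 2*n > -8))) ∧ ((¬(lim + n > -4)) → 2*n > -8)
Answer: WP = n ≥ lim - 3 ∧ (lim + n > -4 → (2*n ≤ -8 ∧ (2*n > -4 → (2*n ≤ -8 ∧ (¬(2*n > -4)) ∧ 2*n > -8)) ∧ ((¬(2*n > -4)) → 2*n > -8))) ∧ ((¬(lim + n > -4)) → 2*n > -8)


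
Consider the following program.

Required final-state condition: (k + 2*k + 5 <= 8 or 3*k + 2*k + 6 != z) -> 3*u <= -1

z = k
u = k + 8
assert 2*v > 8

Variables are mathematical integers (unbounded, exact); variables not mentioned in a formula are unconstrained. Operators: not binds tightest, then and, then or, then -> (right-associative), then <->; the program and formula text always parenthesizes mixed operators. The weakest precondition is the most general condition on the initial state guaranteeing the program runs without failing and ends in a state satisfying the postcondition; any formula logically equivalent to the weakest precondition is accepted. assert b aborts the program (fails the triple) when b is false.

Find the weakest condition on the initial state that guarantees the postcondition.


Working backward. After the program, the postcondition (k + 2*k + 5 <= 8 or 3*k + 2*k + 6 != z) -> 3*u <= -1 must hold; in canonical form it is (3*k <= 3 or 5*k != z - 6) -> 3*u <= -1.
Before assert 2*v > 8: 2*v > 8 and ((3*k <= 3 or 5*k != z - 6) -> 3*u <= -1)
Before u := k + 8: 2*v > 8 and ((3*k <= 3 or 5*k != z - 6) -> 3*k <= -25)
Before z := k: 2*v > 8 and ((3*k <= 3 or 4*k != -6) -> 3*k <= -25)
Answer: WP = 2*v > 8 and ((3*k <= 3 or 4*k != -6) -> 3*k <= -25)


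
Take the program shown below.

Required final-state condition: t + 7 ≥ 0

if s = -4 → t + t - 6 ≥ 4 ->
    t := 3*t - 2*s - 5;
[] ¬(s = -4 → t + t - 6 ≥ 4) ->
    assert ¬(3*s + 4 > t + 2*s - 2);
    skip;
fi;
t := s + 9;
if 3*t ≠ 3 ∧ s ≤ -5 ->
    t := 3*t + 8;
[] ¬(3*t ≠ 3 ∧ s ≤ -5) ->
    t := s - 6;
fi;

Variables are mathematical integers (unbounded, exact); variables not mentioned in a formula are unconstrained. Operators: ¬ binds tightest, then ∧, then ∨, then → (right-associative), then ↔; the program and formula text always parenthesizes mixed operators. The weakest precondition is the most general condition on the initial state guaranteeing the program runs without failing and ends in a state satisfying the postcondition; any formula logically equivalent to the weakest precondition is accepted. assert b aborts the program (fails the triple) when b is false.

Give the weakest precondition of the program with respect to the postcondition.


Working backward. After the program, the postcondition t + 7 ≥ 0 must hold; in canonical form it is t ≥ -7.
Then branch requires 3*t ≥ -15; else branch requires s ≥ -1.
Before the if: ((3*t ≠ 3 ∧ s ≤ -5) → 3*t ≥ -15) ∧ ((¬(3*t ≠ 3 ∧ s ≤ -5)) → s ≥ -1)
Before t := s + 9: ((3*s ≠ -24 ∧ s ≤ -5) → 3*s ≥ -42) ∧ ((¬(3*s ≠ -24 ∧ s ≤ -5)) → s ≥ -1)
Then branch requires ((3*s ≠ -24 ∧ s ≤ -5) → 3*s ≥ -42) ∧ ((¬(3*s ≠ -24 ∧ s ≤ -5)) → s ≥ -1); else branch requires (¬(s > t - 6)) ∧ ((3*s ≠ -24 ∧ s ≤ -5) → 3*s ≥ -42) ∧ ((¬(3*s ≠ -24 ∧ s ≤ -5)) → s ≥ -1).
Before the if: ((s = -4 → 2*t ≥ 10) → (((3*s ≠ -24 ∧ s ≤ -5) → 3*s ≥ -42) ∧ ((¬(3*s ≠ -24 ∧ s ≤ -5)) → s ≥ -1))) ∧ ((¬(s = -4 → 2*t ≥ 10)) → ((¬(s > t - 6)) ∧ ((3*s ≠ -24 ∧ s ≤ -5) → 3*s ≥ -42) ∧ ((¬(3*s ≠ -24 ∧ s ≤ -5)) → s ≥ -1)))
Answer: WP = ((s = -4 → 2*t ≥ 10) → (((3*s ≠ -24 ∧ s ≤ -5) → 3*s ≥ -42) ∧ ((¬(3*s ≠ -24 ∧ s ≤ -5)) → s ≥ -1))) ∧ ((¬(s = -4 → 2*t ≥ 10)) → ((¬(s > t - 6)) ∧ ((3*s ≠ -24 ∧ s ≤ -5) → 3*s ≥ -42) ∧ ((¬(3*s ≠ -24 ∧ s ≤ -5)) → s ≥ -1)))


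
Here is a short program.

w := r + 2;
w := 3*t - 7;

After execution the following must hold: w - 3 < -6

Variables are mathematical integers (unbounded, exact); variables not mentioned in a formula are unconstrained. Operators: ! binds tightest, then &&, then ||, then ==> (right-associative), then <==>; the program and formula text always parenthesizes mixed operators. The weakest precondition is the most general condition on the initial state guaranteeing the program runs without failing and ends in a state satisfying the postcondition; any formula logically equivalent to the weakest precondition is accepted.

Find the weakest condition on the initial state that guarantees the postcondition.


Working backward. After the program, the postcondition w - 3 < -6 must hold; in canonical form it is w < -3.
Before w := 3*t - 7: 3*t < 4
Before w := r + 2: 3*t < 4
Answer: WP = 3*t < 4


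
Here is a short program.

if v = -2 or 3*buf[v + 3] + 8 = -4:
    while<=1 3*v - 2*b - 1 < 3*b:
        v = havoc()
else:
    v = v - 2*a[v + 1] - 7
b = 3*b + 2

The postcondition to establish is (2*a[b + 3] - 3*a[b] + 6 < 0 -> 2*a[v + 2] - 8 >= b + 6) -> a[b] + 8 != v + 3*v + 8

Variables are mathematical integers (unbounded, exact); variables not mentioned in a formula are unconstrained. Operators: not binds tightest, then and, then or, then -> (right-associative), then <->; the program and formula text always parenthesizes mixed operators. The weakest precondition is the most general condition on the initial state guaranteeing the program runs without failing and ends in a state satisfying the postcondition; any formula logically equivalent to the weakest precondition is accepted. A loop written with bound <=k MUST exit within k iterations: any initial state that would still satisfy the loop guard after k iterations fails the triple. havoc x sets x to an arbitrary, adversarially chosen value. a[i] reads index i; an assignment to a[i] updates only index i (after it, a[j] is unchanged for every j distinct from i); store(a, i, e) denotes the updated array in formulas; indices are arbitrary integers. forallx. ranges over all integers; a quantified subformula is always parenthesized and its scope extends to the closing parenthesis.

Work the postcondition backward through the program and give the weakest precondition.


Working backward. After the program, the postcondition (2*a[b + 3] - 3*a[b] + 6 < 0 -> 2*a[v + 2] - 8 >= b + 6) -> a[b] + 8 != v + 3*v + 8 must hold; in canonical form it is (2*a[b + 3] < 3*a[b] - 6 -> 2*a[v + 2] >= b + 14) -> a[b] != 4*v.
Before b := 3*b + 2: (2*a[3*b + 5] < 3*a[3*b + 2] - 6 -> 2*a[v + 2] >= 3*b + 16) -> a[3*b + 2] != 4*v
Then branch requires (3*v < 5*b + 1 -> (forall v_1. ((not (3*v_1 < 5*b + 1)) and ((2*a[3*b + 5] < 3*a[3*b + 2] - 6 -> 2*a[v_1 + 2] >= 3*b + 16) -> a[3*b + 2] != 4*v_1)))) and ((not (3*v < 5*b + 1)) -> ((2*a[3*b + 5] < 3*a[3*b + 2] - 6 -> 2*a[v + 2] >= 3*b + 16) -> a[3*b + 2] != 4*v)); else branch requires (2*a[3*b + 5] < 3*a[3*b + 2] - 6 -> 2*a[-2*a[v + 1] + v - 5] >= 3*b + 16) -> a[3*b + 2] + 8*a[v + 1] != 4*v - 28.
Before the if: ((v = -2 or 3*buf[v + 3] = -12) -> ((3*v < 5*b + 1 -> (forall v_1. ((not (3*v_1 < 5*b + 1)) and ((2*a[3*b + 5] < 3*a[3*b + 2] - 6 -> 2*a[v_1 + 2] >= 3*b + 16) -> a[3*b + 2] != 4*v_1)))) and ((not (3*v < 5*b + 1)) -> ((2*a[3*b + 5] < 3*a[3*b + 2] - 6 -> 2*a[v + 2] >= 3*b + 16) -> a[3*b + 2] != 4*v)))) and ((not (v = -2 or 3*buf[v + 3] = -12)) -> ((2*a[3*b + 5] < 3*a[3*b + 2] - 6 -> 2*a[-2*a[v + 1] + v - 5] >= 3*b + 16) -> a[3*b + 2] + 8*a[v + 1] != 4*v - 28))
Answer: WP = ((v = -2 or 3*buf[v + 3] = -12) -> ((3*v < 5*b + 1 -> (forall v_1. ((not (3*v_1 < 5*b + 1)) and ((2*a[3*b + 5] < 3*a[3*b + 2] - 6 -> 2*a[v_1 + 2] >= 3*b + 16) -> a[3*b + 2] != 4*v_1)))) and ((not (3*v < 5*b + 1)) -> ((2*a[3*b + 5] < 3*a[3*b + 2] - 6 -> 2*a[v + 2] >= 3*b + 16) -> a[3*b + 2] != 4*v)))) and ((not (v = -2 or 3*buf[v + 3] = -12)) -> ((2*a[3*b + 5] < 3*a[3*b + 2] - 6 -> 2*a[-2*a[v + 1] + v - 5] >= 3*b + 16) -> a[3*b + 2] + 8*a[v + 1] != 4*v - 28))
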